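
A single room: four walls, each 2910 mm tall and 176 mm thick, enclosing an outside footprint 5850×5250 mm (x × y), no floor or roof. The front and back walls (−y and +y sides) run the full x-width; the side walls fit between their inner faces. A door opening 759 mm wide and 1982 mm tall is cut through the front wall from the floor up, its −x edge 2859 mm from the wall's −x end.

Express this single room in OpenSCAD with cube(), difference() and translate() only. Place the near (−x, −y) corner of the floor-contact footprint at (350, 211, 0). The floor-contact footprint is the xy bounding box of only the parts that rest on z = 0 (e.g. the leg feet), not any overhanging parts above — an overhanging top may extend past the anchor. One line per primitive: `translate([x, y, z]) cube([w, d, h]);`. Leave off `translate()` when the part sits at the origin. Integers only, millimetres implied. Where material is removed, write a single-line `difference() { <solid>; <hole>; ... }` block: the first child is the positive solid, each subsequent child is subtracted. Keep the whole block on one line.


difference() { translate([350, 211, 0]) cube([5850, 176, 2910]); translate([3209, 211, 0]) cube([759, 176, 1982]); }
translate([350, 5285, 0]) cube([5850, 176, 2910]);
translate([350, 387, 0]) cube([176, 4898, 2910]);
translate([6024, 387, 0]) cube([176, 4898, 2910]);


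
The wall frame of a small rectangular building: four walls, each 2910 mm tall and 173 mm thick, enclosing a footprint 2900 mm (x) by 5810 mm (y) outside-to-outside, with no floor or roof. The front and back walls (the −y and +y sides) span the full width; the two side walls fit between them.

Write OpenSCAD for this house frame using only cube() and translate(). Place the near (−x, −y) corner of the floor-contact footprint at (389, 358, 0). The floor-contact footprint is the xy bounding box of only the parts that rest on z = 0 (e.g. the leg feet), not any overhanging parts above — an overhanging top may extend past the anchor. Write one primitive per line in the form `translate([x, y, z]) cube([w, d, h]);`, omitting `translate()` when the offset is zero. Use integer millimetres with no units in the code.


translate([389, 358, 0]) cube([2900, 173, 2910]);
translate([389, 5995, 0]) cube([2900, 173, 2910]);
translate([389, 531, 0]) cube([173, 5464, 2910]);
translate([3116, 531, 0]) cube([173, 5464, 2910]);


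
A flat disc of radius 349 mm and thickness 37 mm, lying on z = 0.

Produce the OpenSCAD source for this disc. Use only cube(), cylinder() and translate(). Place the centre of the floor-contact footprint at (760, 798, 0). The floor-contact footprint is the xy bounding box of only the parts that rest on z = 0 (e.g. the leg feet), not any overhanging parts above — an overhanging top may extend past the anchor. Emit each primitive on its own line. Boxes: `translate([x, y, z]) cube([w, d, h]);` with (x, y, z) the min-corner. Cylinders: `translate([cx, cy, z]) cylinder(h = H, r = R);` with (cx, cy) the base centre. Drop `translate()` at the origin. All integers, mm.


translate([760, 798, 0]) cylinder(h = 37, r = 349);


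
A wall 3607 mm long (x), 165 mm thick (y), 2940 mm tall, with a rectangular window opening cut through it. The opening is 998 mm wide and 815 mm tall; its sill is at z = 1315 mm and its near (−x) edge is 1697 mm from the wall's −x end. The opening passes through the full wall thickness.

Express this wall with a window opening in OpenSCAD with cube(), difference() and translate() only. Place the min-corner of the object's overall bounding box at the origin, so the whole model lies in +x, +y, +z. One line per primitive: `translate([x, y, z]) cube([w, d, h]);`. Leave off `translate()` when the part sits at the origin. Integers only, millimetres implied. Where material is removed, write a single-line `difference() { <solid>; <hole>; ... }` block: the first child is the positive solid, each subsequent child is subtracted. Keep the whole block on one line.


difference() { cube([3607, 165, 2940]); translate([1697, 0, 1315]) cube([998, 165, 815]); }


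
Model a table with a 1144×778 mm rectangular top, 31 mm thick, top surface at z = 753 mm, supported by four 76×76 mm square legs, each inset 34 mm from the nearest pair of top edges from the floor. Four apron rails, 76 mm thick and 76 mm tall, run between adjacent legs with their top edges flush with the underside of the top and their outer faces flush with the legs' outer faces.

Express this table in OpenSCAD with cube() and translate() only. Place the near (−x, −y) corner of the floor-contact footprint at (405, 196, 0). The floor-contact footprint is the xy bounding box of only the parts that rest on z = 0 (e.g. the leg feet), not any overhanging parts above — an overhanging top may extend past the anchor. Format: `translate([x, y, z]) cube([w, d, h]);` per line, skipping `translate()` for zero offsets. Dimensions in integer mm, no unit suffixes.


translate([371, 162, 722]) cube([1144, 778, 31]);
translate([405, 196, 0]) cube([76, 76, 722]);
translate([1405, 196, 0]) cube([76, 76, 722]);
translate([405, 830, 0]) cube([76, 76, 722]);
translate([1405, 830, 0]) cube([76, 76, 722]);
translate([481, 196, 646]) cube([924, 76, 76]);
translate([481, 830, 646]) cube([924, 76, 76]);
translate([405, 272, 646]) cube([76, 558, 76]);
translate([1405, 272, 646]) cube([76, 558, 76]);


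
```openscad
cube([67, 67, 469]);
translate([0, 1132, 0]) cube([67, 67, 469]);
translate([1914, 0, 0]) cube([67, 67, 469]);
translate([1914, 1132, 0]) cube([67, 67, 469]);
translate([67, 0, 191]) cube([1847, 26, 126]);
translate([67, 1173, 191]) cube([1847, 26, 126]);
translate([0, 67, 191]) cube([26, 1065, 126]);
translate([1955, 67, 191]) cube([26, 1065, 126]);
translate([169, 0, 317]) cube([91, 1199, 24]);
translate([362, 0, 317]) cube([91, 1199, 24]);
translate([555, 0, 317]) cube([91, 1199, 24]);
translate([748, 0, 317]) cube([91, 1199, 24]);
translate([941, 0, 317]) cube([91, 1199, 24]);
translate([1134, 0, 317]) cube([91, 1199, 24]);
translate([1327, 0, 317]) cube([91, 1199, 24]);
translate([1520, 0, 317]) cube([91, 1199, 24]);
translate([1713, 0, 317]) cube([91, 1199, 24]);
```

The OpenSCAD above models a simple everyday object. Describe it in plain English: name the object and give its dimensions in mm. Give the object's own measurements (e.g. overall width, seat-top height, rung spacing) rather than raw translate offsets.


A bed frame 1981 mm long (x) by 1199 mm wide (y). Four 67×67 mm corner posts, 469 mm tall, at the corners of the footprint. Four rails of 26 mm thickness and 126 mm height run between adjacent posts with their undersides at z = 191 mm, their outer faces flush with the outside of the frame (the two x-running rails run between the posts' inner faces; the two y-running rails run between the posts' inner faces). 9 slats, each 91 mm wide (x) and 24 mm thick, lie across the top of the two x-running rails, running the full 1199 mm width of the frame in y; along x they sit between the end posts with a 102 mm gap after the −x posts and between neighbouring slats, leaving 110 mm before the +x posts.


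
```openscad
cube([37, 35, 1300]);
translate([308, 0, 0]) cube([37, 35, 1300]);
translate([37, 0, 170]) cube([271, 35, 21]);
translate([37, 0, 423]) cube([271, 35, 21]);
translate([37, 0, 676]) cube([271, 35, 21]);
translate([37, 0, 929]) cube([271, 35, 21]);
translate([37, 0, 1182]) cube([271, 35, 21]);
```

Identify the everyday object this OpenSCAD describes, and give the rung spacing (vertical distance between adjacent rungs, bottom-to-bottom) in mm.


A ladder. The rung spacing is 253 mm.

Two tall 37×35 posts with 5 short bars between them — a ladder. Adjacent rungs sit at z = 170 and z = 423, so the spacing is 423 − 170 = 253 mm.


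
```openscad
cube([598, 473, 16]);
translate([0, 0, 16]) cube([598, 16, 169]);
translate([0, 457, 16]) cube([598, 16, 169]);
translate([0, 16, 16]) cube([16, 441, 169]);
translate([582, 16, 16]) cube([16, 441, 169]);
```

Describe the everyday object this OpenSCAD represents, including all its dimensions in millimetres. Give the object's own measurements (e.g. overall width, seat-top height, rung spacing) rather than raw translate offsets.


An open-topped rectangular box: outside dimensions 598×473×185 mm, with a uniform wall and base thickness of 16 mm. The base is a full 598×473 slab on the floor; four walls sit on top of the base. The front and back walls (the −y and +y sides) span the full width; the two side walls fit between them.


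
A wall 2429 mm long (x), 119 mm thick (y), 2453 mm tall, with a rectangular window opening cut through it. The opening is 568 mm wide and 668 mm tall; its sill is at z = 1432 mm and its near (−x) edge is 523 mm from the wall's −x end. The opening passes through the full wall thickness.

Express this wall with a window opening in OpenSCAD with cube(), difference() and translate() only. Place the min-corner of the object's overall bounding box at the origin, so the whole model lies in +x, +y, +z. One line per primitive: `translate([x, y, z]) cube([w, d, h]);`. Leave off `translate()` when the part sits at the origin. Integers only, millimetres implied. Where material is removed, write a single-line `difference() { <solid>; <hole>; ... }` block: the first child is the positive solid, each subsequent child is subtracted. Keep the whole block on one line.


difference() { cube([2429, 119, 2453]); translate([523, 0, 1432]) cube([568, 119, 668]); }


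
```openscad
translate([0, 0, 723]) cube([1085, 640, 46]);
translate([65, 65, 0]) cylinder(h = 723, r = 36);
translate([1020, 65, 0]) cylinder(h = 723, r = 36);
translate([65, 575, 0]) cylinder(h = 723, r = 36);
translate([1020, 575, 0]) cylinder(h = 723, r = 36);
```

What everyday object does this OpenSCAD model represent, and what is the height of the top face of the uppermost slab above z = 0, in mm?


A table. The table height is 769 mm.

A 1085×640×46 slab sits at z = 723 on four Ø72 mm round legs — a table. The top surface is at 723 + 46 = 769 mm.


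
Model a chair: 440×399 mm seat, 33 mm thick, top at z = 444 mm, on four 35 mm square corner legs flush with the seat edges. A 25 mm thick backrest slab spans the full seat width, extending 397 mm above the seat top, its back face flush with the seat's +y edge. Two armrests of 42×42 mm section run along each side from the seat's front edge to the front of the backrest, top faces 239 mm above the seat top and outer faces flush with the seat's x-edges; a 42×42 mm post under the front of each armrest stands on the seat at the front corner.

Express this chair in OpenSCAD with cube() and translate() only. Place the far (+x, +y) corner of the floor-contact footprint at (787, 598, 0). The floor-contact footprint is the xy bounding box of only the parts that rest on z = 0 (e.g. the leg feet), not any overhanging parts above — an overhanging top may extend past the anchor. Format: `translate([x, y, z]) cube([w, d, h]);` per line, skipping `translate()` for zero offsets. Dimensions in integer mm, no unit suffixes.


translate([347, 199, 411]) cube([440, 399, 33]);
translate([347, 199, 0]) cube([35, 35, 411]);
translate([752, 199, 0]) cube([35, 35, 411]);
translate([347, 563, 0]) cube([35, 35, 411]);
translate([752, 563, 0]) cube([35, 35, 411]);
translate([347, 573, 444]) cube([440, 25, 397]);
translate([347, 199, 641]) cube([42, 374, 42]);
translate([745, 199, 641]) cube([42, 374, 42]);
translate([347, 199, 444]) cube([42, 42, 197]);
translate([745, 199, 444]) cube([42, 42, 197]);


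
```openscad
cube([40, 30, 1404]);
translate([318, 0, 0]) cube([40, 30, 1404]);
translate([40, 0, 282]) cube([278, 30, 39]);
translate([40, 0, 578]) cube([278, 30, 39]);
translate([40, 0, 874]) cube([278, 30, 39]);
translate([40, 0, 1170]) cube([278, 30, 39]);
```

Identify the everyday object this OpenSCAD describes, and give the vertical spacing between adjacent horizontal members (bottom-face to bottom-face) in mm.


A ladder. The rung spacing is 296 mm.

Two tall 40×30 posts with 4 short bars between them — a ladder. Adjacent rungs sit at z = 282 and z = 578, so the spacing is 578 − 282 = 296 mm.


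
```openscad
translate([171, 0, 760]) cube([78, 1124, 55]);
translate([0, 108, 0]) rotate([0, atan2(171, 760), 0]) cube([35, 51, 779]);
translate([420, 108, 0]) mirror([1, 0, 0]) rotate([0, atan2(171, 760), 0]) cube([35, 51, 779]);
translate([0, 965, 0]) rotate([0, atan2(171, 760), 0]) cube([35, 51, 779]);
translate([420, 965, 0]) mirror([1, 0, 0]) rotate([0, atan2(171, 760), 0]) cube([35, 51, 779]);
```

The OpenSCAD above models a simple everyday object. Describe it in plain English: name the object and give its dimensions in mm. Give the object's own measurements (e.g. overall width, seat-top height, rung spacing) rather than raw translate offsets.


A sawhorse. A 78×1124×55 mm beam (x, y, z) sits on two A-frame leg pairs. Each pair is two raked legs of 35×51 mm section (51 mm along y) splaying symmetrically in x. Each leg rises 760 mm vertically over 171 mm of horizontal reach and is 779 mm long along its own axis. Every leg's outer bottom edge rests on the floor and its outer top edge meets a bottom edge of the beam — the left legs (tilting toward +x) meet the beam's −x bottom edge, the right legs (their mirror images, tilting toward −x) meet its +x bottom edge — so the leg tops tuck under the beam, the beam's underside is 760 mm above the floor, and the feet are 420 mm apart outside-to-outside with the beam centred between them. The two leg pairs are set in 108 mm from either end of the beam.


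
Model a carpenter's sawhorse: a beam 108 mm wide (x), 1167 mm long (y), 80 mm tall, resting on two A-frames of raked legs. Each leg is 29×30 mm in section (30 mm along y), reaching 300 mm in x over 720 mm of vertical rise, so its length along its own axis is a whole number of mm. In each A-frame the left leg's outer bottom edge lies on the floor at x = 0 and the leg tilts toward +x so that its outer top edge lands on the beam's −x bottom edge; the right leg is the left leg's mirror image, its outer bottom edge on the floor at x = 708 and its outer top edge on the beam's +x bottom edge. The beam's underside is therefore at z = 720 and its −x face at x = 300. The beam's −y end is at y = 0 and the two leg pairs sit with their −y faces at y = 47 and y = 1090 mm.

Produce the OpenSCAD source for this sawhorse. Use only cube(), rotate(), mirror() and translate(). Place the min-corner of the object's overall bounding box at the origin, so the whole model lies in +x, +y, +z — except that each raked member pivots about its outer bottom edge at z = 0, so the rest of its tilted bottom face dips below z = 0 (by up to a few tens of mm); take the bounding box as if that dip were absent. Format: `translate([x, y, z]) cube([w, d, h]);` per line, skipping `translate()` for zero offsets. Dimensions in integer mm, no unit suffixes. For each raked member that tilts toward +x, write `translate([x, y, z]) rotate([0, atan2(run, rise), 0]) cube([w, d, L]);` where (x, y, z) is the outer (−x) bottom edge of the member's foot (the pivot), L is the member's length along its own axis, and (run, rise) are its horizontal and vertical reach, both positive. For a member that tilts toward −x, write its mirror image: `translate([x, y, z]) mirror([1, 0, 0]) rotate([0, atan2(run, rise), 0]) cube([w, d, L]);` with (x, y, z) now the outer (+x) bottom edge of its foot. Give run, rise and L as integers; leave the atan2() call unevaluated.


translate([300, 0, 720]) cube([108, 1167, 80]);
translate([0, 47, 0]) rotate([0, atan2(300, 720), 0]) cube([29, 30, 780]);
translate([708, 47, 0]) mirror([1, 0, 0]) rotate([0, atan2(300, 720), 0]) cube([29, 30, 780]);
translate([0, 1090, 0]) rotate([0, atan2(300, 720), 0]) cube([29, 30, 780]);
translate([708, 1090, 0]) mirror([1, 0, 0]) rotate([0, atan2(300, 720), 0]) cube([29, 30, 780]);


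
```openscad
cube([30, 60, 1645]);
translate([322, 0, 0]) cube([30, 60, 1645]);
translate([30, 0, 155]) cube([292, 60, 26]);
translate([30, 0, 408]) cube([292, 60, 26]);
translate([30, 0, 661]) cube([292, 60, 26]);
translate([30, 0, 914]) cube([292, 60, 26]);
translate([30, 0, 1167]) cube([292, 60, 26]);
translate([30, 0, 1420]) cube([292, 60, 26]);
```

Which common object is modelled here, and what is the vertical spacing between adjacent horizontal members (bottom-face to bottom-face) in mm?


A ladder. The rung spacing is 253 mm.

Two tall 30×60 posts with 6 short bars between them — a ladder. Adjacent rungs sit at z = 155 and z = 408, so the spacing is 408 − 155 = 253 mm.


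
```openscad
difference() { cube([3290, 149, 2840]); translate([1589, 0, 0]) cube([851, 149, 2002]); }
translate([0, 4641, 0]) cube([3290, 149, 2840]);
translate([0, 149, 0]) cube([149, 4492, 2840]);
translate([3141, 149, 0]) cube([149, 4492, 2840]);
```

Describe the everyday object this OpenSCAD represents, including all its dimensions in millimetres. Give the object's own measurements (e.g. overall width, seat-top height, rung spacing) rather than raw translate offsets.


A single room: four walls, each 2840 mm tall and 149 mm thick, enclosing an outside footprint 3290×4790 mm (x × y), no floor or roof. The front and back walls (−y and +y sides) run the full x-width; the side walls fit between their inner faces. A door opening 851 mm wide and 2002 mm tall is cut through the front wall from the floor up, its −x edge 1589 mm from the wall's −x end.


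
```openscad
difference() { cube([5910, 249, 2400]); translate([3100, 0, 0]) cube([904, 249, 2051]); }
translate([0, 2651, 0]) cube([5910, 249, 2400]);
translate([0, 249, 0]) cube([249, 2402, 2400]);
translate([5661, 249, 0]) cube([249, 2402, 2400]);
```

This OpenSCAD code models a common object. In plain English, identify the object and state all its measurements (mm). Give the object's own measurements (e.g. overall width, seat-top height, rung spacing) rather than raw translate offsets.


A single room: four walls, each 2400 mm tall and 249 mm thick, enclosing an outside footprint 5910×2900 mm (x × y), no floor or roof. The front and back walls (−y and +y sides) run the full x-width; the side walls fit between their inner faces. A door opening 904 mm wide and 2051 mm tall is cut through the front wall from the floor up, its −x edge 3100 mm from the wall's −x end.


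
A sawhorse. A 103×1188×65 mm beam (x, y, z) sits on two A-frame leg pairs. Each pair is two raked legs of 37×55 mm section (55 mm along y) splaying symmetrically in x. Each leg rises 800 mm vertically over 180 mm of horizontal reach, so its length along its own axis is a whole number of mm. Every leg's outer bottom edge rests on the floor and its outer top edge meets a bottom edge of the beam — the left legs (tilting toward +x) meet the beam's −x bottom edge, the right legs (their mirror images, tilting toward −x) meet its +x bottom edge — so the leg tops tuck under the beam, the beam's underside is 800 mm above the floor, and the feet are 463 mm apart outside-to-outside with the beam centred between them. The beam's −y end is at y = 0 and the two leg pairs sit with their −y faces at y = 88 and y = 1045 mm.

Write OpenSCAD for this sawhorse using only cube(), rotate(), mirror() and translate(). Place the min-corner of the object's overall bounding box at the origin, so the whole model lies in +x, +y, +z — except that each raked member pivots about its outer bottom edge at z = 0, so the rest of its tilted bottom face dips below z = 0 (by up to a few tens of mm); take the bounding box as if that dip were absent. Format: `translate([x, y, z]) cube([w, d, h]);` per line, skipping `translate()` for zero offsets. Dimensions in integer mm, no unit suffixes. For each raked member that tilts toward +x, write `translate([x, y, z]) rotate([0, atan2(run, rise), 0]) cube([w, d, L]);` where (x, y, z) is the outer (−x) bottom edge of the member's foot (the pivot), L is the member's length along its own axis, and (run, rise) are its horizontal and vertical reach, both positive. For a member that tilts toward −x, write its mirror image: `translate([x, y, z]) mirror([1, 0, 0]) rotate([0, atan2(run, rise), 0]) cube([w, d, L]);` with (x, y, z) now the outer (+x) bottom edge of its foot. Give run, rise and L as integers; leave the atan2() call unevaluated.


translate([180, 0, 800]) cube([103, 1188, 65]);
translate([0, 88, 0]) rotate([0, atan2(180, 800), 0]) cube([37, 55, 820]);
translate([463, 88, 0]) mirror([1, 0, 0]) rotate([0, atan2(180, 800), 0]) cube([37, 55, 820]);
translate([0, 1045, 0]) rotate([0, atan2(180, 800), 0]) cube([37, 55, 820]);
translate([463, 1045, 0]) mirror([1, 0, 0]) rotate([0, atan2(180, 800), 0]) cube([37, 55, 820]);


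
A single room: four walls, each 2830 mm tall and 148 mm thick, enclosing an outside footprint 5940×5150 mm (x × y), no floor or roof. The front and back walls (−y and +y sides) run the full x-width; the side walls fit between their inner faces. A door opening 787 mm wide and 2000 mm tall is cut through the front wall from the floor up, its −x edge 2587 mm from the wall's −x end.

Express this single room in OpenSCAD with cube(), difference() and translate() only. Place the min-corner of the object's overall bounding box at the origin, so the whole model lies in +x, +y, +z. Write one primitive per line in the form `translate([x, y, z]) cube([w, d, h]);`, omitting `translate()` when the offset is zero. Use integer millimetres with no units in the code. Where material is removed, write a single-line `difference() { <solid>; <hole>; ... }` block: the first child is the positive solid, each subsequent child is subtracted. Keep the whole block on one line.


difference() { cube([5940, 148, 2830]); translate([2587, 0, 0]) cube([787, 148, 2000]); }
translate([0, 5002, 0]) cube([5940, 148, 2830]);
translate([0, 148, 0]) cube([148, 4854, 2830]);
translate([5792, 148, 0]) cube([148, 4854, 2830]);


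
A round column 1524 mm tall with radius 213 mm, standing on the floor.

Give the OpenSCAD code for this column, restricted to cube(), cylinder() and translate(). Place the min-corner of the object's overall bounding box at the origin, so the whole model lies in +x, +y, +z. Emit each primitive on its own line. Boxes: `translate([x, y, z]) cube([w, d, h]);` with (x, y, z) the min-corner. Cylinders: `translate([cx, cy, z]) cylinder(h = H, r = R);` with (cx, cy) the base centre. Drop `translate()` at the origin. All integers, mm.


translate([213, 213, 0]) cylinder(h = 1524, r = 213);


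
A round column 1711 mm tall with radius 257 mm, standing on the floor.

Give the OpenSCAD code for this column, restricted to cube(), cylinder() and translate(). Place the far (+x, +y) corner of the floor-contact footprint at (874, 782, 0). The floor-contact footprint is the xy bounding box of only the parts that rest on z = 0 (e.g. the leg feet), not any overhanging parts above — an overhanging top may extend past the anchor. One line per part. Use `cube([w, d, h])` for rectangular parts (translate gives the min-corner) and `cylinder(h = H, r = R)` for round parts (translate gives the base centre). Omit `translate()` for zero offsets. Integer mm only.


translate([617, 525, 0]) cylinder(h = 1711, r = 257);


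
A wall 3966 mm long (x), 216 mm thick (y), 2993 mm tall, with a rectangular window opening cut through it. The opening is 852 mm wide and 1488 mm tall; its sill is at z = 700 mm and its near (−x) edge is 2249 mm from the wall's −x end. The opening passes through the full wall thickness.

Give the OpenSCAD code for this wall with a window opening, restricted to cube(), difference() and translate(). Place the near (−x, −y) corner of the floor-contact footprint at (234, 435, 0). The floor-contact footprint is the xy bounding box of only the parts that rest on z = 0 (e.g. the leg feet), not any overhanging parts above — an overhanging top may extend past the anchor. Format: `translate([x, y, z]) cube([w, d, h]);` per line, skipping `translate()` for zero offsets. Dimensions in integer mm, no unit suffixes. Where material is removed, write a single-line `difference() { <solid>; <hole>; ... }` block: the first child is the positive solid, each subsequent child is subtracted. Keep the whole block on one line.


difference() { translate([234, 435, 0]) cube([3966, 216, 2993]); translate([2483, 435, 700]) cube([852, 216, 1488]); }


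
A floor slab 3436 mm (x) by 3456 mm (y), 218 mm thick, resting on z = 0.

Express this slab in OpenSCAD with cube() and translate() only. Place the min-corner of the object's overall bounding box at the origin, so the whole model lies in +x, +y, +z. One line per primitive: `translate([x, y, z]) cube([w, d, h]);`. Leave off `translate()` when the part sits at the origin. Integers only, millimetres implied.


cube([3436, 3456, 218]);


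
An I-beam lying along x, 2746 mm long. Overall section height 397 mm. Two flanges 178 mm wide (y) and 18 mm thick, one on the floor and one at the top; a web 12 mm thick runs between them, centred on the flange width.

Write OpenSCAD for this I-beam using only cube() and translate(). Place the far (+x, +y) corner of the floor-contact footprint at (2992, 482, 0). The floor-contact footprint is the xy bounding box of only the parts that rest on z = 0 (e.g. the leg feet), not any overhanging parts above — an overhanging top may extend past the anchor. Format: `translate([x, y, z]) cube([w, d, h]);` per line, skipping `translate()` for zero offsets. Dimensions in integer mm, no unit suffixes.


translate([246, 304, 0]) cube([2746, 178, 18]);
translate([246, 387, 18]) cube([2746, 12, 361]);
translate([246, 304, 379]) cube([2746, 178, 18]);


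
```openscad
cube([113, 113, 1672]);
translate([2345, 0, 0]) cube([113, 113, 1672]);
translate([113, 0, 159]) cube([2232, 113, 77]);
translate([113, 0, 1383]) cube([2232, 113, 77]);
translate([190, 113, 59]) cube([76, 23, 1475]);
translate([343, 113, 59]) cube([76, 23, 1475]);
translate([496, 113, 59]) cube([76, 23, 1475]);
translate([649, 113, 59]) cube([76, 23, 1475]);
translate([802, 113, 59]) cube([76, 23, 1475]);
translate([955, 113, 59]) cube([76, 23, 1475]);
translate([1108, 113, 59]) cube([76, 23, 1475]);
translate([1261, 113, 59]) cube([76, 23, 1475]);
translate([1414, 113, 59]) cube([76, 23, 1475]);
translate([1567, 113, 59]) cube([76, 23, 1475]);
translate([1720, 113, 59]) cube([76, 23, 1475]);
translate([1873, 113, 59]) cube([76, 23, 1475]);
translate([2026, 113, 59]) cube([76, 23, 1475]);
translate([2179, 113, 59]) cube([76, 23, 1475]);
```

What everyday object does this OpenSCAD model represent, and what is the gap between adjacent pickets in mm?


A fence section. The picket gap is 77 mm.

Two posts, two rails, 14 pickets — a fence section. Span 2232 mm holds 14 pickets of 76 mm with 15 equal gaps: ⌊(2232 − 14·76) / 15⌋ = 77 mm.


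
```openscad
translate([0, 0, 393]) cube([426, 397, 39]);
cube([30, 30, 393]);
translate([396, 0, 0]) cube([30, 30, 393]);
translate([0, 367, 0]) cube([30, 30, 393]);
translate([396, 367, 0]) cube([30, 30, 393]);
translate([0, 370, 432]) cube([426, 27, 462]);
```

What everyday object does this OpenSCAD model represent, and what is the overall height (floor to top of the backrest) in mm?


A chair. The overall height is 894 mm.

A slab on four corner posts with a tall panel at the back — a chair. The seat slab sits at z = 393 with thickness 39, and the 462 mm backrest starts at the seat top, so the overall height is 393 + 39 + 462 = 894 mm.


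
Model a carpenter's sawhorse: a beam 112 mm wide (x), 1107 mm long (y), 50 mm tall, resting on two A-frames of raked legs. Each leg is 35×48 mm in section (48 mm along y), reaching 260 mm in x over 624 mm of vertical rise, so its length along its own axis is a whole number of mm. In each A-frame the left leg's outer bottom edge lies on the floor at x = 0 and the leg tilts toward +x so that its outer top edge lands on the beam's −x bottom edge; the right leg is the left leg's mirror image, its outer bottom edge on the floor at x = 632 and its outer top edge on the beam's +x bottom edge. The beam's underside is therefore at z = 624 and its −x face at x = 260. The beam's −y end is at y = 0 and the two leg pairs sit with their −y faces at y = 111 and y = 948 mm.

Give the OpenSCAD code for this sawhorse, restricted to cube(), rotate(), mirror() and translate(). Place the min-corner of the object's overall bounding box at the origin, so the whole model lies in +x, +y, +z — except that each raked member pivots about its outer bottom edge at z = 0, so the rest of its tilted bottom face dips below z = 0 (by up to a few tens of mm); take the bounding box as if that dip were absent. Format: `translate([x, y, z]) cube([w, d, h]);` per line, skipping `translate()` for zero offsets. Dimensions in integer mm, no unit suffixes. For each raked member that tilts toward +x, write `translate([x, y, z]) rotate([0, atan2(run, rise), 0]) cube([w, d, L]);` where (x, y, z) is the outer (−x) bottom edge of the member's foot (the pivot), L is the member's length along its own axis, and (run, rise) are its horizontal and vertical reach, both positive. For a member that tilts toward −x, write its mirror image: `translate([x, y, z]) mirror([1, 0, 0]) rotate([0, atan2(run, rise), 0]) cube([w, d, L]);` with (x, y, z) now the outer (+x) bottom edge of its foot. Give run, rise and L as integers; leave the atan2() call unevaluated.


translate([260, 0, 624]) cube([112, 1107, 50]);
translate([0, 111, 0]) rotate([0, atan2(260, 624), 0]) cube([35, 48, 676]);
translate([632, 111, 0]) mirror([1, 0, 0]) rotate([0, atan2(260, 624), 0]) cube([35, 48, 676]);
translate([0, 948, 0]) rotate([0, atan2(260, 624), 0]) cube([35, 48, 676]);
translate([632, 948, 0]) mirror([1, 0, 0]) rotate([0, atan2(260, 624), 0]) cube([35, 48, 676]);


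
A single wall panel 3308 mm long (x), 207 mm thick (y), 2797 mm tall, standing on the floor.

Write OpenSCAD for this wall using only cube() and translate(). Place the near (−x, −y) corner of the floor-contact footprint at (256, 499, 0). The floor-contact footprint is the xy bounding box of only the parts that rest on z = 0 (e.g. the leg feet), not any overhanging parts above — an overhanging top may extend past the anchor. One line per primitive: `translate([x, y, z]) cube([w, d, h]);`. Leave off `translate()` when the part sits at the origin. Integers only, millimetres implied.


translate([256, 499, 0]) cube([3308, 207, 2797]);


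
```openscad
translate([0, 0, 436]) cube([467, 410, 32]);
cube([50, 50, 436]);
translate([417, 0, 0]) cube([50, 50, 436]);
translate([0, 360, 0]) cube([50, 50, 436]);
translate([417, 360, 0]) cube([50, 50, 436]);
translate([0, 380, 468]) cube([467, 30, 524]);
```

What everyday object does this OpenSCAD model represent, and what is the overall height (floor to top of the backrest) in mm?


A chair. The overall height is 992 mm.

A slab on four corner posts with a tall panel at the back — a chair. The seat slab sits at z = 436 with thickness 32, and the 524 mm backrest starts at the seat top, so the overall height is 436 + 32 + 524 = 992 mm.


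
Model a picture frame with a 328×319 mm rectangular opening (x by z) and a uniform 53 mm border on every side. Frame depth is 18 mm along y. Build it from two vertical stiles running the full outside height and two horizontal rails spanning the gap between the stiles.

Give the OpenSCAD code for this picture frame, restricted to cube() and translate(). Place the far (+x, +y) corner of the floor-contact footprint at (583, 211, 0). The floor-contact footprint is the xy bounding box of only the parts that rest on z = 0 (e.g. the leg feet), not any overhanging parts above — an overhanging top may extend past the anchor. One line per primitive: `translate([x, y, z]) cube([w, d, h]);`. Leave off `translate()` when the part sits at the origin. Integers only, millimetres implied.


translate([149, 193, 0]) cube([53, 18, 425]);
translate([530, 193, 0]) cube([53, 18, 425]);
translate([202, 193, 0]) cube([328, 18, 53]);
translate([202, 193, 372]) cube([328, 18, 53]);


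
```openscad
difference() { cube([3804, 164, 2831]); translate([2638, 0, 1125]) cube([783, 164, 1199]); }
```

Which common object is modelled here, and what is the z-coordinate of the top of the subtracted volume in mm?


A wall with a window opening. The window head height is 2324 mm.

A wall with a rectangular opening subtracted — a window. Sill at z = 1125, opening 1199 mm tall, so the head is at 1125 + 1199 = 2324 mm.


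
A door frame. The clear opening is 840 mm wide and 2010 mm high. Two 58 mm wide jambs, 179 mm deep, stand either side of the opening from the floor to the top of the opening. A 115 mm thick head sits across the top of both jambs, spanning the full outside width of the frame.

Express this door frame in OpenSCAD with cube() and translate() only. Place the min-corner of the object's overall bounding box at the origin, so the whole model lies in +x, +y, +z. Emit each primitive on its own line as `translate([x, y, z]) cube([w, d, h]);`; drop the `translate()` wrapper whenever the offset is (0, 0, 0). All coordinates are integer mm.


cube([58, 179, 2010]);
translate([898, 0, 0]) cube([58, 179, 2010]);
translate([0, 0, 2010]) cube([956, 179, 115]);


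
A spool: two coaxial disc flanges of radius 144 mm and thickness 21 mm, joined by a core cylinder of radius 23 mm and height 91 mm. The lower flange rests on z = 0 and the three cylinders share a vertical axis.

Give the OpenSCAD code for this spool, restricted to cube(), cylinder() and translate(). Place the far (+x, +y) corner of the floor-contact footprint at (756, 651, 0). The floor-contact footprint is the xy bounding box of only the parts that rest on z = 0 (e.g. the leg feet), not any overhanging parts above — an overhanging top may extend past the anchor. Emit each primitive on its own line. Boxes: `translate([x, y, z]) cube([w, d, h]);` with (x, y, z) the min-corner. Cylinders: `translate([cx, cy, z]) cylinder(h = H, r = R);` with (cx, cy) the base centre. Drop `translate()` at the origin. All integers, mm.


translate([612, 507, 0]) cylinder(h = 21, r = 144);
translate([612, 507, 21]) cylinder(h = 91, r = 23);
translate([612, 507, 112]) cylinder(h = 21, r = 144);


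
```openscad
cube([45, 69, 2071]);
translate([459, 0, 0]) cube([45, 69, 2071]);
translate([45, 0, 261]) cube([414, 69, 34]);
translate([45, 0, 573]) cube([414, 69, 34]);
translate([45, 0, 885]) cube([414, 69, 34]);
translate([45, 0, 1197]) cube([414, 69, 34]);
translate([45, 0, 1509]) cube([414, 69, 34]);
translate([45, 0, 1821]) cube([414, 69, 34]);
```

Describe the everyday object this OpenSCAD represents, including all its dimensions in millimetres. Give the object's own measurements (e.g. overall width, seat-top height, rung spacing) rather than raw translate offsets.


A straight ladder. Two 45×69 mm vertical rails, 2071 mm tall, stand 504 mm apart (outside-to-outside) with their front faces coplanar on the −y side. 6 rungs, each 69 mm deep and 34 mm tall, span between the inner faces of the rails, front faces flush with the rails. The lowest rung's underside is at z = 261 mm and rungs are spaced 312 mm apart (underside to underside).


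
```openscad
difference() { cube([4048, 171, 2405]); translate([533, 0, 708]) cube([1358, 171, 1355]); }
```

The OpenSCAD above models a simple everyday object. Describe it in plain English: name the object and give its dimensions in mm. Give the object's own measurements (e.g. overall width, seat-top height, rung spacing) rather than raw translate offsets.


A wall 4048 mm long (x), 171 mm thick (y), 2405 mm tall, with a rectangular window opening cut through it. The opening is 1358 mm wide and 1355 mm tall; its sill is at z = 708 mm and its near (−x) edge is 533 mm from the wall's −x end. The opening passes through the full wall thickness.


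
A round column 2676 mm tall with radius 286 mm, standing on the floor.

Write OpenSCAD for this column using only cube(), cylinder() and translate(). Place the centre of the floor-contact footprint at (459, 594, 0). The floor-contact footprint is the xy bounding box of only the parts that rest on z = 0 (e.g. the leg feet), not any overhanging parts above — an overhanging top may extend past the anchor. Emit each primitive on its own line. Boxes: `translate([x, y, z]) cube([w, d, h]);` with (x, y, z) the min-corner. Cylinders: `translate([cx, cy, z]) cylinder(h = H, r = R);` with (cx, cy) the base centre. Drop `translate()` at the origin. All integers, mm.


translate([459, 594, 0]) cylinder(h = 2676, r = 286);


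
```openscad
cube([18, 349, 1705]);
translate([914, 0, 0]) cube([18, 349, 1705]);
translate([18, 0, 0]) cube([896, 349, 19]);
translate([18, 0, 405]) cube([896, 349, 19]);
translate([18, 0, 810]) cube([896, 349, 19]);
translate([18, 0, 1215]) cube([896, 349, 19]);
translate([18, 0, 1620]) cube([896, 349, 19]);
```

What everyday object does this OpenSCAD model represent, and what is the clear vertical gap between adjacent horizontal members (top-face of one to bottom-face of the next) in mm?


A bookshelf. The clear shelf gap is 386 mm.

Two tall side panels with 5 horizontal boards between them — a bookshelf. The first two shelf undersides are at z = 0 and z = 405; with shelf thickness 19, the clear gap is 405 − 0 − 19 = 386 mm.


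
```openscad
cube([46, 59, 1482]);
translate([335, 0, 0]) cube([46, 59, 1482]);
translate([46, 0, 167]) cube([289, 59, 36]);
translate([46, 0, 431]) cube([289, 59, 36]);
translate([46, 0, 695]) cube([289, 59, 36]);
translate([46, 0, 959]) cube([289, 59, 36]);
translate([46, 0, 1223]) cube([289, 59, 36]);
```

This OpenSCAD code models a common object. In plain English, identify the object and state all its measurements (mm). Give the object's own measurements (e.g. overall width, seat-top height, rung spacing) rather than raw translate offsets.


A straight ladder. Two 46×59 mm vertical rails, 1482 mm tall, stand 381 mm apart (outside-to-outside) with their front faces coplanar on the −y side. 5 rungs, each 59 mm deep and 36 mm tall, span between the inner faces of the rails, front faces flush with the rails. The lowest rung's underside is at z = 167 mm and rungs are spaced 264 mm apart (underside to underside).


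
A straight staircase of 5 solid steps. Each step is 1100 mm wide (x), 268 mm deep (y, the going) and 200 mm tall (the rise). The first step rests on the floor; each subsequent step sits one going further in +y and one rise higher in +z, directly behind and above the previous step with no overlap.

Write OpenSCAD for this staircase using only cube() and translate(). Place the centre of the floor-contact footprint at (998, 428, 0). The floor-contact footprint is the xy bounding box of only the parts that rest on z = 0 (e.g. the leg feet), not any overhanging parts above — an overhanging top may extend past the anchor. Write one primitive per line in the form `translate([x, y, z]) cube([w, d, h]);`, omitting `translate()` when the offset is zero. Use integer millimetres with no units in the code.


translate([448, 294, 0]) cube([1100, 268, 200]);
translate([448, 562, 200]) cube([1100, 268, 200]);
translate([448, 830, 400]) cube([1100, 268, 200]);
translate([448, 1098, 600]) cube([1100, 268, 200]);
translate([448, 1366, 800]) cube([1100, 268, 200]);


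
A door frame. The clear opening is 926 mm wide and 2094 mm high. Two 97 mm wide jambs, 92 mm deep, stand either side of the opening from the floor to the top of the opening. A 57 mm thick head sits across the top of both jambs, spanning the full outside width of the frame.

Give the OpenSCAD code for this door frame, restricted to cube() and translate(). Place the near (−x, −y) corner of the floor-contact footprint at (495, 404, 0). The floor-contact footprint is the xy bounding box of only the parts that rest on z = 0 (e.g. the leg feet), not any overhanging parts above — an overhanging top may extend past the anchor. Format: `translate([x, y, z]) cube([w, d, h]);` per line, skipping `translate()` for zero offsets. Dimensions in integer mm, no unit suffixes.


translate([495, 404, 0]) cube([97, 92, 2094]);
translate([1518, 404, 0]) cube([97, 92, 2094]);
translate([495, 404, 2094]) cube([1120, 92, 57]);
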